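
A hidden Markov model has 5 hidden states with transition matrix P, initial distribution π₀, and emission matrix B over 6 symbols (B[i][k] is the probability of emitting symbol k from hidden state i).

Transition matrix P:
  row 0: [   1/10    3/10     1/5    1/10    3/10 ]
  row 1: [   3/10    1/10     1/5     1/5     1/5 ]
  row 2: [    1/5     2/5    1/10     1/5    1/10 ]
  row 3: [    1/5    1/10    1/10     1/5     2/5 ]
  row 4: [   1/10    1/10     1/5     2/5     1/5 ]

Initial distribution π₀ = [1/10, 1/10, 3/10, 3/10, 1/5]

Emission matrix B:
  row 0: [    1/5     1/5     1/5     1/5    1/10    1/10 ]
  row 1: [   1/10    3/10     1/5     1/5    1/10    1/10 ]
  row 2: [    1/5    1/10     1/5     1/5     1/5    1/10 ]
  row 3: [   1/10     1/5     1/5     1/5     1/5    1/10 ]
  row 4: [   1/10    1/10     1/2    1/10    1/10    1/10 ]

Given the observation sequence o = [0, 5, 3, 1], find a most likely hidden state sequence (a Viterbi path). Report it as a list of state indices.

t=0: δ = [2.000e-02, 1.000e-02, 6.000e-02, 3.000e-02, 2.000e-02]  (obs o_0=0)
t=1: δ = [1.200e-03, 2.400e-03, 6.000e-04, 1.200e-03, 1.200e-03]  ψ = [2, 2, 2, 2, 3]  (obs o_1=5)
t=2: δ = [1.440e-04, 7.200e-05, 9.600e-05, 9.600e-05, 4.800e-05]  ψ = [1, 0, 1, 1, 1]  (obs o_2=3)
t=3: δ = [4.320e-06, 1.296e-05, 2.880e-06, 3.840e-06, 4.320e-06]  ψ = [1, 0, 0, 2, 0]  (obs o_3=1)
backtrack: best end state = 1; path = [2, 1, 0, 1]

path = [2, 1, 0, 1]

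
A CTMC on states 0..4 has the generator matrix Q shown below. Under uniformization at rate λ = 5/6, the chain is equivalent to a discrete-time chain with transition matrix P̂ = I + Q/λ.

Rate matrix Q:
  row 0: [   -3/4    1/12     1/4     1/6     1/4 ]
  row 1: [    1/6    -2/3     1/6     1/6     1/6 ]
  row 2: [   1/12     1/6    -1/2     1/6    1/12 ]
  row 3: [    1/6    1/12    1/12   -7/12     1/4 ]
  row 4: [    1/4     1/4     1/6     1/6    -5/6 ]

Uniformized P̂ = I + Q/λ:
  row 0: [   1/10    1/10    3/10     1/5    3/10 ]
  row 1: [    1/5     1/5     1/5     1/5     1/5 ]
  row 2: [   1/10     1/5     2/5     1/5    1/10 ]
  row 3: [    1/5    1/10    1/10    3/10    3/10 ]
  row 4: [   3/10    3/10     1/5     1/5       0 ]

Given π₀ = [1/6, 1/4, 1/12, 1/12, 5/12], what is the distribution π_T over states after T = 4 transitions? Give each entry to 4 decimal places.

t=0: π = [0.1667, 0.2500, 0.0833, 0.0833, 0.4167]
t=1: π = [0.2167, 0.2167, 0.2250, 0.2083, 0.1333]
t=2: π = [0.1692, 0.1708, 0.2458, 0.2208, 0.1933]
t=3: π = [0.1778, 0.1803, 0.2440, 0.2221, 0.1758]
t=4: π = [0.1754, 0.1776, 0.2444, 0.2222, 0.1804]

π = [0.1754, 0.1776, 0.2444, 0.2222, 0.1804]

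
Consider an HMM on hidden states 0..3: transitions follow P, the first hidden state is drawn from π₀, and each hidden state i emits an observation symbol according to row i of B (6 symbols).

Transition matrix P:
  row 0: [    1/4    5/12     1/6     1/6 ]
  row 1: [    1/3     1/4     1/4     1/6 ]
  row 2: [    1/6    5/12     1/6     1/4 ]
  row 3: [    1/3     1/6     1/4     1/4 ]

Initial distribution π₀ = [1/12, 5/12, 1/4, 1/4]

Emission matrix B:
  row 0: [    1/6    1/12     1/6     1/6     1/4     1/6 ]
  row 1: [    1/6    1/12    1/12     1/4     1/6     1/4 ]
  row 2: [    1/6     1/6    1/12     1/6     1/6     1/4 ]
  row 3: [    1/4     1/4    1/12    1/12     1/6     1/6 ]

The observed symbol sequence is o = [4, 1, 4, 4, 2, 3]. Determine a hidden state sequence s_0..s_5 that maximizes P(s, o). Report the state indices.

path = [1, 3, 0, 1, 0, 1]

t=0: δ = [2.083e-02, 6.944e-02, 4.167e-02, 4.167e-02]  (obs o_0=4)
t=1: δ = [1.929e-03, 1.447e-03, 2.894e-03, 2.894e-03]  ψ = [1, 1, 1, 1]  (obs o_1=1)
t=2: δ = [2.411e-04, 2.009e-04, 1.206e-04, 1.206e-04]  ψ = [3, 2, 3, 2]  (obs o_2=4)
t=3: δ = [1.674e-05, 1.674e-05, 8.372e-06, 6.698e-06]  ψ = [1, 0, 1, 0]  (obs o_3=4)
t=4: δ = [9.303e-07, 5.814e-07, 3.489e-07, 2.326e-07]  ψ = [1, 0, 1, 0]  (obs o_4=2)
t=5: δ = [3.876e-08, 9.690e-08, 2.584e-08, 1.292e-08]  ψ = [0, 0, 0, 0]  (obs o_5=3)
backtrack: best end state = 1; path = [1, 3, 0, 1, 0, 1]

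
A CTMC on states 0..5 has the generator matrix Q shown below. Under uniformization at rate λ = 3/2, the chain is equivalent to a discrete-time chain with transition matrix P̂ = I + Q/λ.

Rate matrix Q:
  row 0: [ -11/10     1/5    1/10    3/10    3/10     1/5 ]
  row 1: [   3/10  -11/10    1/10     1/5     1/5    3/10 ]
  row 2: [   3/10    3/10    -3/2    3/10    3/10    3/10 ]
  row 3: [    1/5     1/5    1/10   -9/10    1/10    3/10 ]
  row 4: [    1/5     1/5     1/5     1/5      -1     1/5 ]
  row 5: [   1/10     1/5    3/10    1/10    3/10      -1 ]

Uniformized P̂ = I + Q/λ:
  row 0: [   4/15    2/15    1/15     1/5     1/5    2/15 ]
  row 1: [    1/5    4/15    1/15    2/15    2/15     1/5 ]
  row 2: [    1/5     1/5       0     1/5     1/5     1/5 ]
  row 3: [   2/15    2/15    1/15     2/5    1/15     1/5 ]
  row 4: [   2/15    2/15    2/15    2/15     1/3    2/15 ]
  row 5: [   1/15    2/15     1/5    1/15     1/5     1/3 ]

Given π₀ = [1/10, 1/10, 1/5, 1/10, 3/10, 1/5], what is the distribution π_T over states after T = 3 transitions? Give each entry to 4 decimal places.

t=0: π = [0.1000, 0.1000, 0.2000, 0.1000, 0.3000, 0.2000]
t=1: π = [0.1533, 0.1600, 0.1000, 0.1667, 0.2200, 0.2000]
t=2: π = [0.1578, 0.1613, 0.1013, 0.1813, 0.1964, 0.2018]
t=3: π = [0.1584, 0.1616, 0.0999, 0.1855, 0.1913, 0.2033]

π = [0.1584, 0.1616, 0.0999, 0.1855, 0.1913, 0.2033]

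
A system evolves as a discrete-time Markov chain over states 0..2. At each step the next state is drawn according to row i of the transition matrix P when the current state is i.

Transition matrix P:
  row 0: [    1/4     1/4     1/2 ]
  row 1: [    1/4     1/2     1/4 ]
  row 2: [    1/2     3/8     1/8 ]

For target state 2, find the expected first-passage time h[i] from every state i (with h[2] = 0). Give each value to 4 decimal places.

h = [2.4000, 3.2000, 0.0000]

First-step conditioning: h[2] = 0; for i ≠ 2, h[i] = 1 + Σ_k P[i][k]·h[k].
  h[0] = 1 + 1/4·h[0] + 1/4·h[1]
  h[1] = 1 + 1/4·h[0] + 1/2·h[1]
Solving the 2×2 linear system over states ≠ 2 gives exactly h = [12/5, 16/5, 0] (h[2] = 0 is the target).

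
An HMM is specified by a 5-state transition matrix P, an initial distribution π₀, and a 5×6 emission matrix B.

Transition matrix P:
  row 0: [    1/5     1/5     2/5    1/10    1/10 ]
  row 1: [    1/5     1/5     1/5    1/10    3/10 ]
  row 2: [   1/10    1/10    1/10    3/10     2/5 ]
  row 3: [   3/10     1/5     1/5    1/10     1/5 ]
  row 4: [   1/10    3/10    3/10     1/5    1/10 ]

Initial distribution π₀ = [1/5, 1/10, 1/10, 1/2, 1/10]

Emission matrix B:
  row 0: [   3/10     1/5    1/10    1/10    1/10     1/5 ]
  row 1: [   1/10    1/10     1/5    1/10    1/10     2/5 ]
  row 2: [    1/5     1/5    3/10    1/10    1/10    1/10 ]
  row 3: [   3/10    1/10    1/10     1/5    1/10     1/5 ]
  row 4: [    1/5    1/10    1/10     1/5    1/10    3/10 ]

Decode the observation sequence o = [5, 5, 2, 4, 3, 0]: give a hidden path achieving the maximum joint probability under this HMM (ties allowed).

t=0: δ = [4.000e-02, 4.000e-02, 1.000e-02, 1.000e-01, 3.000e-02]  (obs o_0=5)
t=1: δ = [6.000e-03, 8.000e-03, 2.000e-03, 2.000e-03, 6.000e-03]  ψ = [3, 3, 3, 3, 3]  (obs o_1=5)
t=2: δ = [1.600e-04, 3.600e-04, 7.200e-04, 1.200e-04, 2.400e-04]  ψ = [1, 4, 0, 4, 1]  (obs o_2=2)
t=3: δ = [7.200e-06, 7.200e-06, 7.200e-06, 2.160e-05, 2.880e-05]  ψ = [1, 1, 1, 2, 2]  (obs o_3=4)
t=4: δ = [6.480e-07, 8.640e-07, 8.640e-07, 1.152e-06, 8.640e-07]  ψ = [3, 4, 4, 4, 3]  (obs o_4=3)
t=5: δ = [1.037e-07, 2.592e-08, 5.184e-08, 7.776e-08, 6.912e-08]  ψ = [3, 4, 0, 2, 2]  (obs o_5=0)
backtrack: best end state = 0; path = [3, 0, 2, 4, 3, 0]

path = [3, 0, 2, 4, 3, 0]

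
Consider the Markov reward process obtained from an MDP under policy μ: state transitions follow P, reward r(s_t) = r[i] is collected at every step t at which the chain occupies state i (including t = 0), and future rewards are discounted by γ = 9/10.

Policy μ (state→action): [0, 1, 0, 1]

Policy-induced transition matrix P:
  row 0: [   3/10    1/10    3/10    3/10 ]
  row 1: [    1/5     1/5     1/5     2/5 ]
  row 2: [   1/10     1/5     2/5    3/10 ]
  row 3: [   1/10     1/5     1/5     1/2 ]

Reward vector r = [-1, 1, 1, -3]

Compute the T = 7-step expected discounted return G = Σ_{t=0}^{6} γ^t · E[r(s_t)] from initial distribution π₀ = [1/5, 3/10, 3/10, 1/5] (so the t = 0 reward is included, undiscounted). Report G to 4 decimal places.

G = -3.8684

t=0: π = [0.2000, 0.3000, 0.3000, 0.2000], E[r] = -0.2000, γ^t·E[r] = -0.200000, running G = -0.200000
t=1: π = [0.1700, 0.1800, 0.2800, 0.3700], E[r] = -0.8200, γ^t·E[r] = -0.738000, running G = -0.938000
t=2: π = [0.1520, 0.1830, 0.2730, 0.3920], E[r] = -0.8720, γ^t·E[r] = -0.706320, running G = -1.644320
t=3: π = [0.1487, 0.1848, 0.2698, 0.3967], E[r] = -0.8842, γ^t·E[r] = -0.644582, running G = -2.288902
t=4: π = [0.1482, 0.1851, 0.2688, 0.3978], E[r] = -0.8877, γ^t·E[r] = -0.582433, running G = -2.871335
t=5: π = [0.1482, 0.1852, 0.2686, 0.3981], E[r] = -0.8886, γ^t·E[r] = -0.524722, running G = -3.396057
t=6: π = [0.1481, 0.1852, 0.2685, 0.3981], E[r] = -0.8888, γ^t·E[r] = -0.472361, running G = -3.868419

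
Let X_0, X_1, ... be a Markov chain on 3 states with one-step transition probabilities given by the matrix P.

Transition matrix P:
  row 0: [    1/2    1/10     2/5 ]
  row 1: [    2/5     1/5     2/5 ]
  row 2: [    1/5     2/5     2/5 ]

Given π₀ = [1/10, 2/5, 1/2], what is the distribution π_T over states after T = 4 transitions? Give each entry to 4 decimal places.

π = [0.3555, 0.2445, 0.4000]

t=0: π = [0.1000, 0.4000, 0.5000]
t=1: π = [0.3100, 0.2900, 0.4000]
t=2: π = [0.3510, 0.2490, 0.4000]
t=3: π = [0.3551, 0.2449, 0.4000]
t=4: π = [0.3555, 0.2445, 0.4000]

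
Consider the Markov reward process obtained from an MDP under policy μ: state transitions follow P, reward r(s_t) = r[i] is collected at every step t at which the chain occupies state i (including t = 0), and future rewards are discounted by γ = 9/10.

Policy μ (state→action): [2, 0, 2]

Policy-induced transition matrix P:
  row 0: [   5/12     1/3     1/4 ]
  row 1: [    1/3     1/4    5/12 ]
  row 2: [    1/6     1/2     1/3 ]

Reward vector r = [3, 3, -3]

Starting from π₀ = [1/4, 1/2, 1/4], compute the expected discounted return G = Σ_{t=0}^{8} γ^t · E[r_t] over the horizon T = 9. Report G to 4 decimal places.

G = 6.4045

t=0: π = [0.2500, 0.5000, 0.2500], E[r] = 1.5000, γ^t·E[r] = 1.500000, running G = 1.500000
t=1: π = [0.3125, 0.3333, 0.3542], E[r] = 0.8750, γ^t·E[r] = 0.787500, running G = 2.287500
t=2: π = [0.3003, 0.3646, 0.3351], E[r] = 0.9896, γ^t·E[r] = 0.801563, running G = 3.089063
t=3: π = [0.3025, 0.3588, 0.3387], E[r] = 0.9679, γ^t·E[r] = 0.705586, running G = 3.794648
t=4: π = [0.3021, 0.3599, 0.3380], E[r] = 0.9719, γ^t·E[r] = 0.637638, running G = 4.432286
t=5: π = [0.3022, 0.3597, 0.3381], E[r] = 0.9711, γ^t·E[r] = 0.573429, running G = 5.005715
t=6: π = [0.3022, 0.3597, 0.3381], E[r] = 0.9712, γ^t·E[r] = 0.516159, running G = 5.521875
t=7: π = [0.3022, 0.3597, 0.3381], E[r] = 0.9712, γ^t·E[r] = 0.464531, running G = 5.986406
t=8: π = [0.3022, 0.3597, 0.3381], E[r] = 0.9712, γ^t·E[r] = 0.418080, running G = 6.404486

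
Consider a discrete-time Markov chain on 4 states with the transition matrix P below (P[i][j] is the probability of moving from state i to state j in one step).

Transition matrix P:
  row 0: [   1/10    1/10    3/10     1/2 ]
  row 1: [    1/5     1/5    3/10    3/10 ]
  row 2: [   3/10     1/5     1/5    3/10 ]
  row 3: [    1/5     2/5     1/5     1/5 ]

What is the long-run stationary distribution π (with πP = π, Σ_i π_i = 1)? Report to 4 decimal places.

π = [0.2041, 0.2416, 0.2446, 0.3098]

Balance equations π_j = Σ_i π_i·P[i][j]:
  π_0 = 1/10·π_0 + 1/5·π_1 + 3/10·π_2 + 1/5·π_3
  π_1 = 1/10·π_0 + 1/5·π_1 + 1/5·π_2 + 2/5·π_3
  π_2 = 3/10·π_0 + 3/10·π_1 + 1/5·π_2 + 1/5·π_3
  normalize: π_0 + π_1 + π_2 + π_3 = 1
Solving the linear system gives exactly π = [272/1333, 322/1333, 326/1333, 413/1333].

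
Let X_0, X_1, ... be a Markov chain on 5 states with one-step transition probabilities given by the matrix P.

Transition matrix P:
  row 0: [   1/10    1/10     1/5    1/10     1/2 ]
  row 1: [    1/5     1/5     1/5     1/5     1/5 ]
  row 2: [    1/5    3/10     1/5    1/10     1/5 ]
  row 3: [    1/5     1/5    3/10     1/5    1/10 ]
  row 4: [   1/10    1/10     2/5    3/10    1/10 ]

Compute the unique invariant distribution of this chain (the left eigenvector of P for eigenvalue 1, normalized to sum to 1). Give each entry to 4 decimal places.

Balance equations π_j = Σ_i π_i·P[i][j]:
  π_0 = 1/10·π_0 + 1/5·π_1 + 1/5·π_2 + 1/5·π_3 + 1/10·π_4
  π_1 = 1/10·π_0 + 1/5·π_1 + 3/10·π_2 + 1/5·π_3 + 1/10·π_4
  π_2 = 1/5·π_0 + 1/5·π_1 + 1/5·π_2 + 3/10·π_3 + 2/5·π_4
  π_3 = 1/10·π_0 + 1/5·π_1 + 1/10·π_2 + 1/5·π_3 + 3/10·π_4
  normalize: π_0 + π_1 + π_2 + π_3 + π_4 = 1
Solving the linear system gives exactly π = [1027/6311, 1191/6311, 1640/6311, 1128/6311, 1325/6311].

π = [0.1627, 0.1887, 0.2599, 0.1787, 0.2100]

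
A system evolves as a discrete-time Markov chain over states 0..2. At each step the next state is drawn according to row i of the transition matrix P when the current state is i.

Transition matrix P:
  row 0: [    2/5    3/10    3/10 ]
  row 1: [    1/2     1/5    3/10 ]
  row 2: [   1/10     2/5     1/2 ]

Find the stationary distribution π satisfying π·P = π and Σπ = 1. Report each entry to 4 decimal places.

Balance equations π_j = Σ_i π_i·P[i][j]:
  π_0 = 2/5·π_0 + 1/2·π_1 + 1/10·π_2
  π_1 = 3/10·π_0 + 1/5·π_1 + 2/5·π_2
  normalize: π_0 + π_1 + π_2 = 1
Solving the linear system gives exactly π = [7/22, 27/88, 3/8].

π = [0.3182, 0.3068, 0.3750]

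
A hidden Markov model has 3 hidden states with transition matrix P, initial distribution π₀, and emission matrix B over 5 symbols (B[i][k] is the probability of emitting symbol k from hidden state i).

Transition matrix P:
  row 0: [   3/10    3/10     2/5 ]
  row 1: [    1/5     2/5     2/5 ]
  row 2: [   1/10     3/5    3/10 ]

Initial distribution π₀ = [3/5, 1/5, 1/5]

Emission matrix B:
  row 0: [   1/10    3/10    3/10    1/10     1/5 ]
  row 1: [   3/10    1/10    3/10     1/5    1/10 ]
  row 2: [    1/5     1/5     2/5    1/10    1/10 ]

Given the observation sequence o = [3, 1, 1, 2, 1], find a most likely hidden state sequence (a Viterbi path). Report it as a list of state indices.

path = [0, 0, 2, 1, 2]

t=0: δ = [6.000e-02, 4.000e-02, 2.000e-02]  (obs o_0=3)
t=1: δ = [5.400e-03, 1.800e-03, 4.800e-03]  ψ = [0, 0, 0]  (obs o_1=1)
t=2: δ = [4.860e-04, 2.880e-04, 4.320e-04]  ψ = [0, 2, 0]  (obs o_2=1)
t=3: δ = [4.374e-05, 7.776e-05, 7.776e-05]  ψ = [0, 2, 0]  (obs o_3=2)
t=4: δ = [4.666e-06, 4.666e-06, 6.221e-06]  ψ = [1, 2, 1]  (obs o_4=1)
backtrack: best end state = 2; path = [0, 0, 2, 1, 2]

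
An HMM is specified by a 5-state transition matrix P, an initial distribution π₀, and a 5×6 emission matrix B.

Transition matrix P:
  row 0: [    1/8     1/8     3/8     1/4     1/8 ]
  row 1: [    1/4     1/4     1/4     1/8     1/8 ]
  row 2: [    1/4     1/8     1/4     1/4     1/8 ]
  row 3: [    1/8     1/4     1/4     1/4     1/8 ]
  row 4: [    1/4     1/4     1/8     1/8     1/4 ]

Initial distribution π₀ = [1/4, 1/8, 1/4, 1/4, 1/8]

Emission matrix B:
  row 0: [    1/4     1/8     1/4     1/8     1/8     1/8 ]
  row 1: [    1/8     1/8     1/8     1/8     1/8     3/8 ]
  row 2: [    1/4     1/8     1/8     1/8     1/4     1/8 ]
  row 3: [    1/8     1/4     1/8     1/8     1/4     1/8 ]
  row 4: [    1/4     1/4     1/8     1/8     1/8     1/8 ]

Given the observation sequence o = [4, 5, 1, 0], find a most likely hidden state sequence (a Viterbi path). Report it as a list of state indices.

path = [3, 1, 0, 2]

t=0: δ = [3.125e-02, 1.562e-02, 6.250e-02, 6.250e-02, 1.562e-02]  (obs o_0=4)
t=1: δ = [1.953e-03, 5.859e-03, 1.953e-03, 1.953e-03, 9.766e-04]  ψ = [2, 3, 2, 2, 2]  (obs o_1=5)
t=2: δ = [1.831e-04, 1.831e-04, 1.831e-04, 1.831e-04, 1.831e-04]  ψ = [1, 1, 1, 1, 1]  (obs o_2=1)
t=3: δ = [1.144e-05, 5.722e-06, 1.717e-05, 5.722e-06, 1.144e-05]  ψ = [1, 1, 0, 0, 4]  (obs o_3=0)
backtrack: best end state = 2; path = [3, 1, 0, 2]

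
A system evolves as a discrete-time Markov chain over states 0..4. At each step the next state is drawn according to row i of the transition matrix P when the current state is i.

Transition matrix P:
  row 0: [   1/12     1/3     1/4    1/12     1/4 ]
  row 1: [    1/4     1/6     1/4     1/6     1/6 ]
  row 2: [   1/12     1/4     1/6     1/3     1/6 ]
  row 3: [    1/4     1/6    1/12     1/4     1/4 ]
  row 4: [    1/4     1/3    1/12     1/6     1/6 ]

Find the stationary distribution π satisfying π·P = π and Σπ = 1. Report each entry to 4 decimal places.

Balance equations π_j = Σ_i π_i·P[i][j]:
  π_0 = 1/12·π_0 + 1/4·π_1 + 1/12·π_2 + 1/4·π_3 + 1/4·π_4
  π_1 = 1/3·π_0 + 1/6·π_1 + 1/4·π_2 + 1/6·π_3 + 1/3·π_4
  π_2 = 1/4·π_0 + 1/4·π_1 + 1/6·π_2 + 1/12·π_3 + 1/12·π_4
  π_3 = 1/12·π_0 + 1/6·π_1 + 1/3·π_2 + 1/4·π_3 + 1/6·π_4
  normalize: π_0 + π_1 + π_2 + π_3 + π_4 = 1
Solving the linear system gives exactly π = [588/3095, 3041/12380, 1053/6190, 121/619, 2461/12380].

π = [0.1900, 0.2456, 0.1701, 0.1955, 0.1988]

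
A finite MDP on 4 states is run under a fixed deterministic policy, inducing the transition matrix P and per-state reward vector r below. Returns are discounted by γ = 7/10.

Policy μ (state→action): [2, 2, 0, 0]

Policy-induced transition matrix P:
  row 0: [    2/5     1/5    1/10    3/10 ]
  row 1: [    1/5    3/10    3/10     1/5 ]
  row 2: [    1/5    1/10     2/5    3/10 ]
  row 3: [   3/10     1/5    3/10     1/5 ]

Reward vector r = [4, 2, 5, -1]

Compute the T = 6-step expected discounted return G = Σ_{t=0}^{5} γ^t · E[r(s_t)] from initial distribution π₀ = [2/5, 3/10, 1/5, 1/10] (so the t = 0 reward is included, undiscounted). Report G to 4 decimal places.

G = 8.1015

t=0: π = [0.4000, 0.3000, 0.2000, 0.1000], E[r] = 3.1000, γ^t·E[r] = 3.100000, running G = 3.100000
t=1: π = [0.2900, 0.2100, 0.2400, 0.2600], E[r] = 2.5200, γ^t·E[r] = 1.764000, running G = 4.864000
t=2: π = [0.2840, 0.1970, 0.2660, 0.2530], E[r] = 2.6070, γ^t·E[r] = 1.277430, running G = 6.141430
t=3: π = [0.2821, 0.1931, 0.2698, 0.2550], E[r] = 2.6086, γ^t·E[r] = 0.894750, running G = 7.036180
t=4: π = [0.2819, 0.1923, 0.2706, 0.2552], E[r] = 2.6100, γ^t·E[r] = 0.626649, running G = 7.662829
t=5: π = [0.2819, 0.1922, 0.2707, 0.2552], E[r] = 2.6101, γ^t·E[r] = 0.438676, running G = 8.101505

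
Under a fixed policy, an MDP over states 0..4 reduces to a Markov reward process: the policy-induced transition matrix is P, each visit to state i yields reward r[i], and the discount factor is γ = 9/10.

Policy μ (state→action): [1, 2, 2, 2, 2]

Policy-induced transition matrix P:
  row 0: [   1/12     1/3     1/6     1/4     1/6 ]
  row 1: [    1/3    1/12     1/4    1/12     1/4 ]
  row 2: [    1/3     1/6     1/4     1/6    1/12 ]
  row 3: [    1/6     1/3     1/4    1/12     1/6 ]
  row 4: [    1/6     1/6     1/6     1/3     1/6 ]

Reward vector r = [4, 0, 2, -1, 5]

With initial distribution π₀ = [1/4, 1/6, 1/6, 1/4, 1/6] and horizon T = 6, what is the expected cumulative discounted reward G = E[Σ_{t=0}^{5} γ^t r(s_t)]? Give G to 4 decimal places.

t=0: π = [0.2500, 0.1667, 0.1667, 0.2500, 0.1667], E[r] = 1.9167, γ^t·E[r] = 1.916667, running G = 1.916667
t=1: π = [0.2014, 0.2361, 0.2153, 0.1806, 0.1667], E[r] = 1.8889, γ^t·E[r] = 1.700000, running G = 3.616667
t=2: π = [0.2251, 0.2106, 0.2193, 0.1765, 0.1684], E[r] = 2.0046, γ^t·E[r] = 1.623750, running G = 5.240417
t=3: π = [0.2196, 0.2160, 0.2172, 0.1812, 0.1659], E[r] = 1.9612, γ^t·E[r] = 1.429699, running G = 6.670116
t=4: π = [0.2206, 0.2155, 0.2179, 0.1795, 0.1666], E[r] = 1.9714, γ^t·E[r] = 1.293434, running G = 7.963550
t=5: π = [0.2205, 0.2154, 0.2177, 0.1799, 0.1665], E[r] = 1.9699, γ^t·E[r] = 1.163230, running G = 9.126780

G = 9.1268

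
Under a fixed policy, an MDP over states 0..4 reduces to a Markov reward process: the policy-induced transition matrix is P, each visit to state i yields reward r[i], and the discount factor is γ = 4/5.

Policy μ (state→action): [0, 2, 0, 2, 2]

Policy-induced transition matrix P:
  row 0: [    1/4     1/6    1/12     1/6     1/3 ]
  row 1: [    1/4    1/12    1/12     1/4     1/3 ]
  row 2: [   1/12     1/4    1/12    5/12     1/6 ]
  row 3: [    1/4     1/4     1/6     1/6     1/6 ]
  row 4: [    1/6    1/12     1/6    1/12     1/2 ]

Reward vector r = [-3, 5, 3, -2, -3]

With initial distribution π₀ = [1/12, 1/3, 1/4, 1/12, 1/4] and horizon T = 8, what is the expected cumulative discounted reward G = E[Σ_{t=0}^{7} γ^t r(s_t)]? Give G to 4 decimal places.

G = -1.4504

t=0: π = [0.0833, 0.3333, 0.2500, 0.0833, 0.2500], E[r] = 1.2500, γ^t·E[r] = 1.250000, running G = 1.250000
t=1: π = [0.1875, 0.1458, 0.1111, 0.2361, 0.3194], E[r] = -0.9306, γ^t·E[r] = -0.744444, running G = 0.505556
t=2: π = [0.2049, 0.1568, 0.1296, 0.1800, 0.3287], E[r] = -0.7876, γ^t·E[r] = -0.504074, running G = 0.001481
t=3: π = [0.2010, 0.1520, 0.1257, 0.1848, 0.3365], E[r] = -0.8449, γ^t·E[r] = -0.432568, running G = -0.431086
t=4: π = [0.2010, 0.1518, 0.1268, 0.1827, 0.3377], E[r] = -0.8420, γ^t·E[r] = -0.344887, running G = -0.775974
t=5: π = [0.2007, 0.1517, 0.1267, 0.1829, 0.3380], E[r] = -0.8436, γ^t·E[r] = -0.276432, running G = -1.052405
t=6: π = [0.2007, 0.1517, 0.1267, 0.1828, 0.3381], E[r] = -0.8435, γ^t·E[r] = -0.221115, running G = -1.273520
t=7: π = [0.2007, 0.1517, 0.1267, 0.1828, 0.3381], E[r] = -0.8435, γ^t·E[r] = -0.176900, running G = -1.450420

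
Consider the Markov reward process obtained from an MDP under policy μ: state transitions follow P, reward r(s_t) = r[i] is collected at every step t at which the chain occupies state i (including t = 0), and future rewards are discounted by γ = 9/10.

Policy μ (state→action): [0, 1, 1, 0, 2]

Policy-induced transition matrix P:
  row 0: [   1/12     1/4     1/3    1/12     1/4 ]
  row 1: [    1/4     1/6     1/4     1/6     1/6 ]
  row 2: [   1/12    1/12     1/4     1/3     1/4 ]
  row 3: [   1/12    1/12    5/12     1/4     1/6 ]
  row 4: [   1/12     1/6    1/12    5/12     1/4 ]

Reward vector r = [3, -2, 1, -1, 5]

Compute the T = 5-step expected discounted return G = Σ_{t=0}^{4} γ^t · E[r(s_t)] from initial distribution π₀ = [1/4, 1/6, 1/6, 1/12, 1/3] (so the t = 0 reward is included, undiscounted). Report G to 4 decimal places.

t=0: π = [0.2500, 0.1667, 0.1667, 0.0833, 0.3333], E[r] = 2.1667, γ^t·E[r] = 2.166667, running G = 2.166667
t=1: π = [0.1111, 0.1667, 0.2292, 0.2639, 0.2292], E[r] = 1.1111, γ^t·E[r] = 1.000000, running G = 3.166667
t=2: π = [0.1111, 0.1348, 0.2650, 0.2749, 0.2141], E[r] = 1.1244, γ^t·E[r] = 0.910781, running G = 4.077448
t=3: π = [0.1058, 0.1309, 0.2694, 0.2780, 0.2159], E[r] = 1.1262, γ^t·E[r] = 0.821004, running G = 4.898452
t=4: π = [0.1052, 0.1299, 0.2692, 0.2799, 0.2159], E[r] = 1.1246, γ^t·E[r] = 0.737873, running G = 5.636324

G = 5.6363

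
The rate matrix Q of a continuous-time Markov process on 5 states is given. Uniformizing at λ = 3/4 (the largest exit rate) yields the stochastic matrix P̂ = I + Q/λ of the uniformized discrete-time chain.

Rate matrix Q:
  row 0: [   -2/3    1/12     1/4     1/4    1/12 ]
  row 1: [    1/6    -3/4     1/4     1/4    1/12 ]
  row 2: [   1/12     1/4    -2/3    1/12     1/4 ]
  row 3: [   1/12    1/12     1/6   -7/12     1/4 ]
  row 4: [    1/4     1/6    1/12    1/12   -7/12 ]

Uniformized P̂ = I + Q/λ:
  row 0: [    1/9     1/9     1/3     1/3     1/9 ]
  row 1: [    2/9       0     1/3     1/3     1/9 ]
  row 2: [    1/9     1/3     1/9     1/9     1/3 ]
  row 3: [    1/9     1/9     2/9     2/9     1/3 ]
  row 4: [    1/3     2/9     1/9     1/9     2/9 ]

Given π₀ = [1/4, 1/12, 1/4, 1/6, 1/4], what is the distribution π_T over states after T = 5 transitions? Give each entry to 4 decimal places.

t=0: π = [0.2500, 0.0833, 0.2500, 0.1667, 0.2500]
t=1: π = [0.1759, 0.1852, 0.2037, 0.2037, 0.2315]
t=2: π = [0.1831, 0.1615, 0.2140, 0.2140, 0.2274]
t=3: π = [0.1796, 0.1660, 0.2115, 0.2115, 0.2315]
t=4: π = [0.1810, 0.1654, 0.2114, 0.2114, 0.2308]
t=5: π = [0.1808, 0.1654, 0.2116, 0.2116, 0.2307]

π = [0.1808, 0.1654, 0.2116, 0.2116, 0.2307]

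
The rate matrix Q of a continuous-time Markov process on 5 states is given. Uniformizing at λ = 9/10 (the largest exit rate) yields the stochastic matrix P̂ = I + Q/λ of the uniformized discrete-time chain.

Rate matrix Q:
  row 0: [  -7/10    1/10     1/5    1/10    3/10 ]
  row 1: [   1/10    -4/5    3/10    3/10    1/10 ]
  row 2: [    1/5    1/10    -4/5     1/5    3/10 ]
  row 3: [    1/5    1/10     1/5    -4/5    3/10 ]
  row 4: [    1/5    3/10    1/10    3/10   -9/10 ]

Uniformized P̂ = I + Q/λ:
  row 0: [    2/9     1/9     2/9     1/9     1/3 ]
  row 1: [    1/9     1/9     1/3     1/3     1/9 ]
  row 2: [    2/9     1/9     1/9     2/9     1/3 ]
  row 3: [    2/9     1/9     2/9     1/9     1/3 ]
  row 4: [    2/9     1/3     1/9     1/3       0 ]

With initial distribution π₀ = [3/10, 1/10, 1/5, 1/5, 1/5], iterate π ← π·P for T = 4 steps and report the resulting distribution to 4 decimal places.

t=0: π = [0.3000, 0.1000, 0.2000, 0.2000, 0.2000]
t=1: π = [0.2111, 0.1556, 0.1889, 0.2000, 0.2444]
t=2: π = [0.2049, 0.1654, 0.1914, 0.2210, 0.2173]
t=3: π = [0.2038, 0.1594, 0.1952, 0.2174, 0.2241]
t=4: π = [0.2045, 0.1609, 0.1933, 0.2180, 0.2232]

π = [0.2045, 0.1609, 0.1933, 0.2180, 0.2232]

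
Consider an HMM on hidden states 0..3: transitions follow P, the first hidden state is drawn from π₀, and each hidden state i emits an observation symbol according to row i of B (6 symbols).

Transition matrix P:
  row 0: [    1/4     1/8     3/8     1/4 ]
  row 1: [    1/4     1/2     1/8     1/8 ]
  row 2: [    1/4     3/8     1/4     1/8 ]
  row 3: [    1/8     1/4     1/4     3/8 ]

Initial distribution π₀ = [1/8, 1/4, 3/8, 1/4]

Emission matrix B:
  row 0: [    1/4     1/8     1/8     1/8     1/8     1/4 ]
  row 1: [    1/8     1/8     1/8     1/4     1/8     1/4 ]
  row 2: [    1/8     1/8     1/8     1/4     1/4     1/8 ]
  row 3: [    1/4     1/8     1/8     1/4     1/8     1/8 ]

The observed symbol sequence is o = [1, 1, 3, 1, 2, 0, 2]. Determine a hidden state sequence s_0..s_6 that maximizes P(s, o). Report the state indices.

t=0: δ = [1.562e-02, 3.125e-02, 4.688e-02, 3.125e-02]  (obs o_0=1)
t=1: δ = [1.465e-03, 2.197e-03, 1.465e-03, 1.465e-03]  ψ = [2, 2, 2, 3]  (obs o_1=1)
t=2: δ = [6.866e-05, 2.747e-04, 1.373e-04, 1.373e-04]  ψ = [1, 1, 0, 3]  (obs o_2=3)
t=3: δ = [8.583e-06, 1.717e-05, 4.292e-06, 6.437e-06]  ψ = [1, 1, 1, 3]  (obs o_3=1)
t=4: δ = [5.364e-07, 1.073e-06, 4.023e-07, 3.017e-07]  ψ = [1, 1, 0, 3]  (obs o_4=2)
t=5: δ = [6.706e-08, 6.706e-08, 2.515e-08, 3.353e-08]  ψ = [1, 1, 0, 0]  (obs o_5=0)
t=6: δ = [2.095e-09, 4.191e-09, 3.143e-09, 2.095e-09]  ψ = [0, 1, 0, 0]  (obs o_6=2)
backtrack: best end state = 1; path = [2, 1, 1, 1, 1, 1, 1]

path = [2, 1, 1, 1, 1, 1, 1]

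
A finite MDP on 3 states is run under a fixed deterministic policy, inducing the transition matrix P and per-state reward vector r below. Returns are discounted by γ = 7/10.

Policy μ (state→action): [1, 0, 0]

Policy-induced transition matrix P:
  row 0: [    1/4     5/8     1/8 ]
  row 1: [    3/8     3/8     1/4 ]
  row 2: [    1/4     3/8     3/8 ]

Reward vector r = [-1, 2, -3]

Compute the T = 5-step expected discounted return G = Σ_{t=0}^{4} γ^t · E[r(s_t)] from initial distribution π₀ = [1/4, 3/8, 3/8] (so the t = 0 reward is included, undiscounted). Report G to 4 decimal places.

G = -0.9253

t=0: π = [0.2500, 0.3750, 0.3750], E[r] = -0.6250, γ^t·E[r] = -0.625000, running G = -0.625000
t=1: π = [0.2969, 0.4375, 0.2656], E[r] = -0.2188, γ^t·E[r] = -0.153125, running G = -0.778125
t=2: π = [0.3047, 0.4492, 0.2461], E[r] = -0.1445, γ^t·E[r] = -0.070820, running G = -0.848945
t=3: π = [0.3062, 0.4512, 0.2427], E[r] = -0.1318, γ^t·E[r] = -0.045220, running G = -0.894165
t=4: π = [0.3064, 0.4515, 0.2421], E[r] = -0.1295, γ^t·E[r] = -0.031097, running G = -0.925262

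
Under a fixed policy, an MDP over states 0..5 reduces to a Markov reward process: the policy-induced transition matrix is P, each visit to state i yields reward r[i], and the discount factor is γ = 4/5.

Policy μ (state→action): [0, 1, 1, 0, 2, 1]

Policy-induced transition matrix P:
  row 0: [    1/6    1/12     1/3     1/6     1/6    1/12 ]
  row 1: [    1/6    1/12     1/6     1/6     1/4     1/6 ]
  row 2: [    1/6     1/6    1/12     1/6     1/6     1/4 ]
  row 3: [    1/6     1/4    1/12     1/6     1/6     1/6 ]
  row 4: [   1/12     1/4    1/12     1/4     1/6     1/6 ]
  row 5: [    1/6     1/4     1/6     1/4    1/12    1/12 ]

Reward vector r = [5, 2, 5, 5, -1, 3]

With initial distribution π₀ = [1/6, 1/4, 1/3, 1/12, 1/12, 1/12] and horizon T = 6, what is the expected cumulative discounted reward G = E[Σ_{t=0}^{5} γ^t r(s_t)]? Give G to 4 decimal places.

G = 12.0028

t=0: π = [0.1667, 0.2500, 0.3333, 0.0833, 0.0833, 0.0833], E[r] = 3.5833, γ^t·E[r] = 3.583333, running G = 3.583333
t=1: π = [0.1597, 0.1528, 0.1528, 0.1806, 0.1806, 0.1736], E[r] = 3.1111, γ^t·E[r] = 2.488889, running G = 6.072222
t=2: π = [0.1516, 0.1852, 0.1505, 0.1962, 0.1649, 0.1516], E[r] = 3.1516, γ^t·E[r] = 2.017037, running G = 8.089259
t=3: π = [0.1529, 0.1813, 0.1493, 0.1930, 0.1695, 0.1539], E[r] = 3.1314, γ^t·E[r] = 1.603259, running G = 9.692519
t=4: π = [0.1525, 0.1818, 0.1495, 0.1936, 0.1689, 0.1535], E[r] = 3.1337, γ^t·E[r] = 1.283556, running G = 10.976074
t=5: π = [0.1526, 0.1818, 0.1494, 0.1935, 0.1690, 0.1536], E[r] = 3.1332, γ^t·E[r] = 1.026680, running G = 12.002754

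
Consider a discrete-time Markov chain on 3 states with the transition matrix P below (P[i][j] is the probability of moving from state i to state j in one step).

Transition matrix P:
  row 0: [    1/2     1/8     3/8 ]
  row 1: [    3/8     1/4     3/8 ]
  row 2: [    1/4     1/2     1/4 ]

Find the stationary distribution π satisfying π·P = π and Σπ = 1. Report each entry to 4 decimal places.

π = [0.3810, 0.2857, 0.3333]

Balance equations π_j = Σ_i π_i·P[i][j]:
  π_0 = 1/2·π_0 + 3/8·π_1 + 1/4·π_2
  π_1 = 1/8·π_0 + 1/4·π_1 + 1/2·π_2
  normalize: π_0 + π_1 + π_2 = 1
Solving the linear system gives exactly π = [8/21, 2/7, 1/3].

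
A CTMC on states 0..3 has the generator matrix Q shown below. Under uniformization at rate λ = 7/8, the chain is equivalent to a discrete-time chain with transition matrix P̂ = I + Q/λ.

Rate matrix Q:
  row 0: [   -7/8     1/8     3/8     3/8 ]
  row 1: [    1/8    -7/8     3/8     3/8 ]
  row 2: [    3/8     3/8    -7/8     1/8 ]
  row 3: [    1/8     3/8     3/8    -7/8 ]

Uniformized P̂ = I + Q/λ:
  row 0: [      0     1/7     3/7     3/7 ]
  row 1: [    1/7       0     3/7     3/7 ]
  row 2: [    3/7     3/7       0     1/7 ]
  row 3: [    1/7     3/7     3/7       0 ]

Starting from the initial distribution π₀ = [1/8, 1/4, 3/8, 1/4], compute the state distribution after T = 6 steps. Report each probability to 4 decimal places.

t=0: π = [0.1250, 0.2500, 0.3750, 0.2500]
t=1: π = [0.2321, 0.2857, 0.2679, 0.2143]
t=2: π = [0.1862, 0.2398, 0.3138, 0.2602]
t=3: π = [0.2059, 0.2726, 0.2941, 0.2274]
t=4: π = [0.1975, 0.2529, 0.3025, 0.2471]
t=5: π = [0.2011, 0.2638, 0.2989, 0.2362]
t=6: π = [0.1995, 0.2581, 0.3005, 0.2419]

π = [0.1995, 0.2581, 0.3005, 0.2419]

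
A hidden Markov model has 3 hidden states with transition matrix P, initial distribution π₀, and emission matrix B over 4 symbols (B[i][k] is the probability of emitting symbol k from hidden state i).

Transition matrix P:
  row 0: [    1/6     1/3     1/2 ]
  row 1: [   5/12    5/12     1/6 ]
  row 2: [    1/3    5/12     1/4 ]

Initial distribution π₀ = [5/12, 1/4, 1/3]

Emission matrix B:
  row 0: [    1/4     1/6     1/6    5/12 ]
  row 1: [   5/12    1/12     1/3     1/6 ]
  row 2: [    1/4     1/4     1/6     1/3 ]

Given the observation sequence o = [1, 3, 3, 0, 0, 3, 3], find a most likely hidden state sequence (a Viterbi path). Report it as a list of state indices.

path = [2, 0, 2, 1, 1, 0, 2]

t=0: δ = [6.944e-02, 2.083e-02, 8.333e-02]  (obs o_0=1)
t=1: δ = [1.157e-02, 5.787e-03, 1.157e-02]  ψ = [2, 2, 0]  (obs o_1=3)
t=2: δ = [1.608e-03, 8.038e-04, 1.929e-03]  ψ = [2, 2, 0]  (obs o_2=3)
t=3: δ = [1.608e-04, 3.349e-04, 2.009e-04]  ψ = [2, 2, 0]  (obs o_3=0)
t=4: δ = [3.489e-05, 5.814e-05, 2.009e-05]  ψ = [1, 1, 0]  (obs o_4=0)
t=5: δ = [1.009e-05, 4.038e-06, 5.814e-06]  ψ = [1, 1, 0]  (obs o_5=3)
t=6: δ = [8.075e-07, 5.608e-07, 1.682e-06]  ψ = [2, 0, 0]  (obs o_6=3)
backtrack: best end state = 2; path = [2, 0, 2, 1, 1, 0, 2]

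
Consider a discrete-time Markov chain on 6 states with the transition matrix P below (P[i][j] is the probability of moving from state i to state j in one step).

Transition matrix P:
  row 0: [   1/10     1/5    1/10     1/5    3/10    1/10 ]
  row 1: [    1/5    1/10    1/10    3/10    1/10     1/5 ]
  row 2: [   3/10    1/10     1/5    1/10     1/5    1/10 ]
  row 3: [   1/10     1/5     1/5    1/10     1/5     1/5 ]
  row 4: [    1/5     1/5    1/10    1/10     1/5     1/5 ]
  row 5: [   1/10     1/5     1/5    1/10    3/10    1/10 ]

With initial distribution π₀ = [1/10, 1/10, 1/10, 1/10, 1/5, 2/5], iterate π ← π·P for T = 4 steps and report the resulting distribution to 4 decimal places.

t=0: π = [0.1000, 0.1000, 0.1000, 0.1000, 0.2000, 0.4000]
t=1: π = [0.1500, 0.1800, 0.1600, 0.1300, 0.2400, 0.1400]
t=2: π = [0.1740, 0.1660, 0.1430, 0.1510, 0.2110, 0.1550]
t=3: π = [0.1663, 0.1691, 0.1449, 0.1506, 0.2163, 0.1528]
t=4: π = [0.1675, 0.1686, 0.1448, 0.1505, 0.2150, 0.1536]

π = [0.1675, 0.1686, 0.1448, 0.1505, 0.2150, 0.1536]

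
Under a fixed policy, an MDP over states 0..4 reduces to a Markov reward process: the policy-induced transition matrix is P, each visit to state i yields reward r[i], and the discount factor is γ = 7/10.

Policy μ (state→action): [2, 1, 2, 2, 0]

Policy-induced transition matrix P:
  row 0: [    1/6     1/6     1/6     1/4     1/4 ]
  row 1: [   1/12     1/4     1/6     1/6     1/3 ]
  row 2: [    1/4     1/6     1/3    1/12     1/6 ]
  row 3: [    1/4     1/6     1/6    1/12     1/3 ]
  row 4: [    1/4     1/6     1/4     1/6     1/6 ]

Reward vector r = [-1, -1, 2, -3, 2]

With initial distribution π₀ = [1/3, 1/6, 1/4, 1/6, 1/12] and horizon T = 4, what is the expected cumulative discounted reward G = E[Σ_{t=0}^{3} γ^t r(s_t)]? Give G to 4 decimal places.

t=0: π = [0.3333, 0.1667, 0.2500, 0.1667, 0.0833], E[r] = -0.3333, γ^t·E[r] = -0.333333, running G = -0.333333
t=1: π = [0.1944, 0.1806, 0.2153, 0.1597, 0.2500], E[r] = 0.0764, γ^t·E[r] = 0.053472, running G = -0.279861
t=2: π = [0.2037, 0.1817, 0.2234, 0.1516, 0.2396], E[r] = 0.0856, γ^t·E[r] = 0.041968, running G = -0.237894
t=3: π = [0.2027, 0.1818, 0.2239, 0.1524, 0.2392], E[r] = 0.0844, γ^t·E[r] = 0.028947, running G = -0.208946

G = -0.2089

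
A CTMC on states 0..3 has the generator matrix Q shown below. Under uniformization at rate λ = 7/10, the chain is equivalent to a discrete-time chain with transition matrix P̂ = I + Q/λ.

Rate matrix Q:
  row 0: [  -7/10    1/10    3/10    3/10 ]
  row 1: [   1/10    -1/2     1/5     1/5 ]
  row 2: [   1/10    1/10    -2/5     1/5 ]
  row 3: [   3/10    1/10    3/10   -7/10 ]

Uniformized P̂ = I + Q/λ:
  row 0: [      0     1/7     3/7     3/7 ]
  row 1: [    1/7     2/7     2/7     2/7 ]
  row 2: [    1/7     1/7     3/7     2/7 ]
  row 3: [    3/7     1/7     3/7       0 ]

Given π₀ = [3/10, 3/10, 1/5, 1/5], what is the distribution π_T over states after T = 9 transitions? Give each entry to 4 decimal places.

t=0: π = [0.3000, 0.3000, 0.2000, 0.2000]
t=1: π = [0.1571, 0.1857, 0.3857, 0.2714]
t=2: π = [0.1980, 0.1694, 0.4020, 0.2306]
t=3: π = [0.1805, 0.1671, 0.4044, 0.2481]
t=4: π = [0.1880, 0.1667, 0.4047, 0.2406]
t=5: π = [0.1848, 0.1667, 0.4048, 0.2438]
t=6: π = [0.1861, 0.1667, 0.4048, 0.2424]
t=7: π = [0.1855, 0.1667, 0.4048, 0.2430]
t=8: π = [0.1858, 0.1667, 0.4048, 0.2428]
t=9: π = [0.1857, 0.1667, 0.4048, 0.2429]

π = [0.1857, 0.1667, 0.4048, 0.2429]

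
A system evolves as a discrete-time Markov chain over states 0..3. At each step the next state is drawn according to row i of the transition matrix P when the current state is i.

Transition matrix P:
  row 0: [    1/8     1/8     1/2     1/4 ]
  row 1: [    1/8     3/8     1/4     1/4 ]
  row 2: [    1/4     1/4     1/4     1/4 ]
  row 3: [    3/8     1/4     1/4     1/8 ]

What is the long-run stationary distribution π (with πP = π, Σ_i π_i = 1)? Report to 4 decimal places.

Balance equations π_j = Σ_i π_i·P[i][j]:
  π_0 = 1/8·π_0 + 1/8·π_1 + 1/4·π_2 + 3/8·π_3
  π_1 = 1/8·π_0 + 3/8·π_1 + 1/4·π_2 + 1/4·π_3
  π_2 = 1/2·π_0 + 1/4·π_1 + 1/4·π_2 + 1/4·π_3
  normalize: π_0 + π_1 + π_2 + π_3 = 1
Solving the linear system gives exactly π = [61/279, 71/279, 85/279, 2/9].

π = [0.2186, 0.2545, 0.3047, 0.2222]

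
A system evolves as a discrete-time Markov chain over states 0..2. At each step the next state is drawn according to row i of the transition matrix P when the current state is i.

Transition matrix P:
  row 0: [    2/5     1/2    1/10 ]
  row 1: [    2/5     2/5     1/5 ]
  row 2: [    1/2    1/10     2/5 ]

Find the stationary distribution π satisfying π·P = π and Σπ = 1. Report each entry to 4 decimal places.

Balance equations π_j = Σ_i π_i·P[i][j]:
  π_0 = 2/5·π_0 + 2/5·π_1 + 1/2·π_2
  π_1 = 1/2·π_0 + 2/5·π_1 + 1/10·π_2
  normalize: π_0 + π_1 + π_2 = 1
Solving the linear system gives exactly π = [34/81, 31/81, 16/81].

π = [0.4198, 0.3827, 0.1975]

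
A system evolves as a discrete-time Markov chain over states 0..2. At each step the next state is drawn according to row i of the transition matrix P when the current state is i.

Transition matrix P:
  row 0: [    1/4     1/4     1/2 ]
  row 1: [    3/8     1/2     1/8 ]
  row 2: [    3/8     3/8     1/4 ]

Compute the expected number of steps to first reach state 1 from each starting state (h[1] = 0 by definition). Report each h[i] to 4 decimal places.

h = [3.3333, 0.0000, 3.0000]

First-step conditioning: h[1] = 0; for i ≠ 1, h[i] = 1 + Σ_k P[i][k]·h[k].
  h[0] = 1 + 1/4·h[0] + 1/2·h[2]
  h[2] = 1 + 3/8·h[0] + 1/4·h[2]
Solving the 2×2 linear system over states ≠ 1 gives exactly h = [10/3, 0, 3] (h[1] = 0 is the target).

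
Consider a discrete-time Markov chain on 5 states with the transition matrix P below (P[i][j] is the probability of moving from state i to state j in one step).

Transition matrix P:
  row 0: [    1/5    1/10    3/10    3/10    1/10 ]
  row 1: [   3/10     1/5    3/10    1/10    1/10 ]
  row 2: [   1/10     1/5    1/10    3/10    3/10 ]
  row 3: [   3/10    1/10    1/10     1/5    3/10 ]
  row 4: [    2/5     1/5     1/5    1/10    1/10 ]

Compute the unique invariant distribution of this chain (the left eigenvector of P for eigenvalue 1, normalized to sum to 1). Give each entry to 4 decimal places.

Balance equations π_j = Σ_i π_i·P[i][j]:
  π_0 = 1/5·π_0 + 3/10·π_1 + 1/10·π_2 + 3/10·π_3 + 2/5·π_4
  π_1 = 1/10·π_0 + 1/5·π_1 + 1/5·π_2 + 1/10·π_3 + 1/5·π_4
  π_2 = 3/10·π_0 + 3/10·π_1 + 1/10·π_2 + 1/10·π_3 + 1/5·π_4
  π_3 = 3/10·π_0 + 1/10·π_1 + 3/10·π_2 + 1/5·π_3 + 1/10·π_4
  normalize: π_0 + π_1 + π_2 + π_3 + π_4 = 1
Solving the linear system gives exactly π = [1573/6217, 1909/12434, 2481/12434, 1316/6217, 1133/6217].

π = [0.2530, 0.1535, 0.1995, 0.2117, 0.1822]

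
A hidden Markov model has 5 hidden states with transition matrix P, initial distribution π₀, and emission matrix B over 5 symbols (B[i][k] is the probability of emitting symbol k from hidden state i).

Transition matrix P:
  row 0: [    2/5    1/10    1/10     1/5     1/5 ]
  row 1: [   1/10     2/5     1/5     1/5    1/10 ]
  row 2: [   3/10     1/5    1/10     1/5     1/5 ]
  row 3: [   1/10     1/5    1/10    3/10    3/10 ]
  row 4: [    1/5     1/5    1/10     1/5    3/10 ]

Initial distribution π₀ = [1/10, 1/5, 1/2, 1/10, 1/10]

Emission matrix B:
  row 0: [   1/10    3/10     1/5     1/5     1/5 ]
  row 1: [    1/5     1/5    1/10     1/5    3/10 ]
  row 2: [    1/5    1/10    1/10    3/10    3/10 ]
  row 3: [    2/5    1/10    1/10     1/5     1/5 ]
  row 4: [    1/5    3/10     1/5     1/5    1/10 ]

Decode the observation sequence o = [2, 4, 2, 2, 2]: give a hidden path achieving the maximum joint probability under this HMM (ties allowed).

t=0: δ = [2.000e-02, 2.000e-02, 5.000e-02, 1.000e-02, 2.000e-02]  (obs o_0=2)
t=1: δ = [3.000e-03, 3.000e-03, 1.500e-03, 2.000e-03, 1.000e-03]  ψ = [2, 2, 2, 2, 2]  (obs o_1=4)
t=2: δ = [2.400e-04, 1.200e-04, 6.000e-05, 6.000e-05, 1.200e-04]  ψ = [0, 1, 1, 0, 0]  (obs o_2=2)
t=3: δ = [1.920e-05, 4.800e-06, 2.400e-06, 4.800e-06, 9.600e-06]  ψ = [0, 1, 0, 0, 0]  (obs o_3=2)
t=4: δ = [1.536e-06, 1.920e-07, 1.920e-07, 3.840e-07, 7.680e-07]  ψ = [0, 0, 0, 0, 0]  (obs o_4=2)
backtrack: best end state = 0; path = [2, 0, 0, 0, 0]

path = [2, 0, 0, 0, 0]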